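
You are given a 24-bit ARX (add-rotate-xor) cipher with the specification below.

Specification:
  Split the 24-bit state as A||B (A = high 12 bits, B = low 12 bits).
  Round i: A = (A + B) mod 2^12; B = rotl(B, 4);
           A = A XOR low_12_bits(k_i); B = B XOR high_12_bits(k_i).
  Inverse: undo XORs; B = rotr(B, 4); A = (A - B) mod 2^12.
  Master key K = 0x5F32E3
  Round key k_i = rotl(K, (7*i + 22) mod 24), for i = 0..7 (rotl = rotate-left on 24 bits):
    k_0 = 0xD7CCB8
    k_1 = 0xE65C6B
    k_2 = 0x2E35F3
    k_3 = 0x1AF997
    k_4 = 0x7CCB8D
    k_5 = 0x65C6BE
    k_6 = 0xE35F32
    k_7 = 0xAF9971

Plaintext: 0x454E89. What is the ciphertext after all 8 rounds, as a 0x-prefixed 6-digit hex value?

s_0 = plaintext = 0x454E89
s_1 = Round(s_0, k_0) = 0xE655E2
s_2 = Round(s_1, k_1) = 0x82C040
s_3 = Round(s_2, k_2) = 0xD9F6E3
s_4 = Round(s_3, k_3) = 0xD15F99
s_5 = Round(s_4, k_4) = 0x723E53
s_6 = Round(s_5, k_5) = 0x3C8362
s_7 = Round(s_6, k_6) = 0x818816
s_8 = Round(s_7, k_7) = 0x95FB91

0x95FB91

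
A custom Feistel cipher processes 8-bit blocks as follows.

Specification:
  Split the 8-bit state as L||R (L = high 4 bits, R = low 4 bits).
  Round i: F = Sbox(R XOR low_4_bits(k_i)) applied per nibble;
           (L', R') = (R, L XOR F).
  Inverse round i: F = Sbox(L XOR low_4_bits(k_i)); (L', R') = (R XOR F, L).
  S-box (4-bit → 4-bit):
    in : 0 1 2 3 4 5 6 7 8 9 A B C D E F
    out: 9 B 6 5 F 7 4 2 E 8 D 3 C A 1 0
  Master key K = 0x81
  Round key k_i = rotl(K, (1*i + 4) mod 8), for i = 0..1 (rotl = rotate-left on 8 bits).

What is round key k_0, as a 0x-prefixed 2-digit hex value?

K = 0x81
k_0 = rotl(K, (1*0+4) mod 8) = rotl(K, 4) = 0x18

0x18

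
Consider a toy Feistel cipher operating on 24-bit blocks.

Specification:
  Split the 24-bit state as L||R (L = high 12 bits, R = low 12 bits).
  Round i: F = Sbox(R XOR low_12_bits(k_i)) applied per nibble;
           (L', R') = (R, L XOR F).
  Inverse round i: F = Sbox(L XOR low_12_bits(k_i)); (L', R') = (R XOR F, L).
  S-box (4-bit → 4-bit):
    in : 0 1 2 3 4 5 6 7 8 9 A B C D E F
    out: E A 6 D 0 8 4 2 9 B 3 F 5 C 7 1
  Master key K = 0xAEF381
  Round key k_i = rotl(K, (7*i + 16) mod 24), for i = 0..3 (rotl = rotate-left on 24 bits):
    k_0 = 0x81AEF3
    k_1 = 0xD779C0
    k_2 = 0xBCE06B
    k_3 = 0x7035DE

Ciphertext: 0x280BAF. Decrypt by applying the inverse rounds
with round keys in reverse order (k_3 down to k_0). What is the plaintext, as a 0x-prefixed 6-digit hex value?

s_0 = ciphertext = 0x280BAF
s_1 = InvRound(s_0, k_3) = 0x928280
s_2 = InvRound(s_1, k_2) = 0x98D928
s_3 = InvRound(s_2, k_1) = 0x72498D
s_4 = InvRound(s_3, k_0) = 0x24F724

0x24F724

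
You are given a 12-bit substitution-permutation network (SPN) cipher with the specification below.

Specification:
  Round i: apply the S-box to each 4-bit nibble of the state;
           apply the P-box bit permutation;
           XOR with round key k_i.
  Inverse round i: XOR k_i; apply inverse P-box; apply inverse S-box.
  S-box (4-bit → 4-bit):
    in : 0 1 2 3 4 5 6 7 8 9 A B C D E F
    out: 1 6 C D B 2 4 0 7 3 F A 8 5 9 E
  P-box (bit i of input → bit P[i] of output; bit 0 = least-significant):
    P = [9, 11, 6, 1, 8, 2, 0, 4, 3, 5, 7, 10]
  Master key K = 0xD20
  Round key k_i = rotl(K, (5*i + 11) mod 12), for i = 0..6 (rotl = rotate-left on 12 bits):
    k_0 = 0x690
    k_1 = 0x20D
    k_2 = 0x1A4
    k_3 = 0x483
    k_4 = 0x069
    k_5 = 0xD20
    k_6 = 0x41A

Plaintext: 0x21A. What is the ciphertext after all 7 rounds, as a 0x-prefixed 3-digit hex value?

s_0 = plaintext = 0x21A
s_1 = Round(s_0, k_0) = 0x857
s_2 = Round(s_1, k_1) = 0x2A1
s_3 = Round(s_2, k_2) = 0xC71
s_4 = Round(s_3, k_3) = 0x8C3
s_5 = Round(s_4, k_4) = 0x293
s_6 = Round(s_5, k_5) = 0xAE6
s_7 = Round(s_6, k_6) = 0x1E2

0x1E2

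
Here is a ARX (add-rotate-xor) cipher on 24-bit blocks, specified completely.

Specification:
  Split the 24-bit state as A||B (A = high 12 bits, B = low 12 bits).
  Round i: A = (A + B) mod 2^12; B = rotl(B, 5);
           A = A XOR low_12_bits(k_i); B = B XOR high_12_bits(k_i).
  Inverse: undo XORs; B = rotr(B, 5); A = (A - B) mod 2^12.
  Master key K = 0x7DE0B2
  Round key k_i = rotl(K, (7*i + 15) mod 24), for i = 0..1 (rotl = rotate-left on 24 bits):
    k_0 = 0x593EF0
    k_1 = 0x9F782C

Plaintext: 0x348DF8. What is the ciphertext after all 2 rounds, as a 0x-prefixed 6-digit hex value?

0x2148E2

s_0 = plaintext = 0x348DF8
s_1 = Round(s_0, k_0) = 0xFB0A88
s_2 = Round(s_1, k_1) = 0x2148E2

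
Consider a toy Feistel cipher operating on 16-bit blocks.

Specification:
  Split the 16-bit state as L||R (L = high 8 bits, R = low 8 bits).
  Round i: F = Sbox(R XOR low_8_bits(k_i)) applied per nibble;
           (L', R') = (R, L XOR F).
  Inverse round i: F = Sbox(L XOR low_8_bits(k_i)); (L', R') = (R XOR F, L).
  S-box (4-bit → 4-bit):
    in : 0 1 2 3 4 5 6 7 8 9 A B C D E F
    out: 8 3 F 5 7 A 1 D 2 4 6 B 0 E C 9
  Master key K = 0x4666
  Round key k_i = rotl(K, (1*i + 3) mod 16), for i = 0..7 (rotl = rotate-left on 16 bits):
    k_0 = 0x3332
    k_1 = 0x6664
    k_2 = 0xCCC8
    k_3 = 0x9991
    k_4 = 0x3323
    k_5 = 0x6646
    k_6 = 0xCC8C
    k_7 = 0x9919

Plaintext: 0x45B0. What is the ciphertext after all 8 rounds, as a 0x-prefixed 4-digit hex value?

0xEDE4

s_0 = plaintext = 0x45B0
s_1 = Round(s_0, k_0) = 0xB06A
s_2 = Round(s_1, k_1) = 0x6A3C
s_3 = Round(s_2, k_2) = 0x3CFD
s_4 = Round(s_3, k_3) = 0xFD2C
s_5 = Round(s_4, k_4) = 0x2C74
s_6 = Round(s_5, k_5) = 0x7473
s_7 = Round(s_6, k_6) = 0x73ED
s_8 = Round(s_7, k_7) = 0xEDE4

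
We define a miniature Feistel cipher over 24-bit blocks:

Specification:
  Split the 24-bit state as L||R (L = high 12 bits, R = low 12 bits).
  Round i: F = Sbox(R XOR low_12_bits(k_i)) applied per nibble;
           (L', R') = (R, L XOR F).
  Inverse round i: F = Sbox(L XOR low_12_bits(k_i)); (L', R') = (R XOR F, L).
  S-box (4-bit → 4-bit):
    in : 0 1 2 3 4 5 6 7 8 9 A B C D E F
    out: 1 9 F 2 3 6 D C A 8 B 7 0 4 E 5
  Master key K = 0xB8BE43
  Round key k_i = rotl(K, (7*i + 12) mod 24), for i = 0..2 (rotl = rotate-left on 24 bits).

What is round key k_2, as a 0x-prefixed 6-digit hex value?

K = 0xB8BE43
k_0 = rotl(K, (7*0+12) mod 24) = rotl(K, 12) = 0xE43B8B
k_1 = rotl(K, (7*1+12) mod 24) = rotl(K, 19) = 0x1DC5F2
k_2 = rotl(K, (7*2+12) mod 24) = rotl(K, 2) = 0xE2F90E

0xE2F90E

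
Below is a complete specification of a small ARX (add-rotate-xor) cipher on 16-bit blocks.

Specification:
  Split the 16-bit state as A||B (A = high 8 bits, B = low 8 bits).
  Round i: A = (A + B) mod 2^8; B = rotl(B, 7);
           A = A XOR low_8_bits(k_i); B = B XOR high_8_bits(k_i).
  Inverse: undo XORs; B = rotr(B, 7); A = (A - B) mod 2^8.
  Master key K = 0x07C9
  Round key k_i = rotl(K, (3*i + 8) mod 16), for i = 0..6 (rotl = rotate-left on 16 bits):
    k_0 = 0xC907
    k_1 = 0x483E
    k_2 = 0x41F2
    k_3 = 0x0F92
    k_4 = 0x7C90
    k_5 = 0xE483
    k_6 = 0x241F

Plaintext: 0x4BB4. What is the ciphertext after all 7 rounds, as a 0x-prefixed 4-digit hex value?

s_0 = plaintext = 0x4BB4
s_1 = Round(s_0, k_0) = 0xF893
s_2 = Round(s_1, k_1) = 0xB581
s_3 = Round(s_2, k_2) = 0xC481
s_4 = Round(s_3, k_3) = 0xD7CF
s_5 = Round(s_4, k_4) = 0x369B
s_6 = Round(s_5, k_5) = 0x5229
s_7 = Round(s_6, k_6) = 0x64B0

0x64B0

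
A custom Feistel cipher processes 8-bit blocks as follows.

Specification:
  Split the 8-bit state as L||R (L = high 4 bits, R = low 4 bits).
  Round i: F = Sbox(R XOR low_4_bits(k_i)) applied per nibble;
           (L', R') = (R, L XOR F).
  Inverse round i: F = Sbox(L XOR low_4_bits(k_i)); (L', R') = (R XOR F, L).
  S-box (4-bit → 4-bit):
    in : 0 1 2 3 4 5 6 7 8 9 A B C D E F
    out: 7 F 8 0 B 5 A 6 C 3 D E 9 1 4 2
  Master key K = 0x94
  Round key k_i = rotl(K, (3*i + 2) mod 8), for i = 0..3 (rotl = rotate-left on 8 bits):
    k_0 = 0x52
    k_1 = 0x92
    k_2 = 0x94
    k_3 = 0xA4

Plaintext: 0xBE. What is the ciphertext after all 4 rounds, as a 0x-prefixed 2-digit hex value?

0x3F

s_0 = plaintext = 0xBE
s_1 = Round(s_0, k_0) = 0xE2
s_2 = Round(s_1, k_1) = 0x29
s_3 = Round(s_2, k_2) = 0x93
s_4 = Round(s_3, k_3) = 0x3F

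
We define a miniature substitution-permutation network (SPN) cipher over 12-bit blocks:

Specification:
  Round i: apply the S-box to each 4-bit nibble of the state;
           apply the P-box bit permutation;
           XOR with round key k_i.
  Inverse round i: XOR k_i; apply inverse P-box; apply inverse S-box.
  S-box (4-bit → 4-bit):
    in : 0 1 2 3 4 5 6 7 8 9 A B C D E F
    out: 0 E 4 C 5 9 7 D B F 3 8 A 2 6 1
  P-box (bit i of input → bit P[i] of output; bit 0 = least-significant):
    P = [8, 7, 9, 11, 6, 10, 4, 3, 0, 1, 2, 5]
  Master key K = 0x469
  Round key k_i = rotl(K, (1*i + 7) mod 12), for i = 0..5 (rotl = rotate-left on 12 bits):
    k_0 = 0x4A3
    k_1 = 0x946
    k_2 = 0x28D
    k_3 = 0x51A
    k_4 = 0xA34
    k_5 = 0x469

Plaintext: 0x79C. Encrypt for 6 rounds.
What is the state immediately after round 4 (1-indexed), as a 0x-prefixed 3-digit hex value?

s_0 = plaintext = 0x79C
s_1 = Round(s_0, k_0) = 0x85E
s_2 = Round(s_1, k_1) = 0xBAD
s_3 = Round(s_2, k_2) = 0x66D
s_4 = Round(s_3, k_3) = 0x1CD
s_5 = Round(s_4, k_4) = 0xE9A
s_6 = Round(s_5, k_5) = 0x1B7

0x1CD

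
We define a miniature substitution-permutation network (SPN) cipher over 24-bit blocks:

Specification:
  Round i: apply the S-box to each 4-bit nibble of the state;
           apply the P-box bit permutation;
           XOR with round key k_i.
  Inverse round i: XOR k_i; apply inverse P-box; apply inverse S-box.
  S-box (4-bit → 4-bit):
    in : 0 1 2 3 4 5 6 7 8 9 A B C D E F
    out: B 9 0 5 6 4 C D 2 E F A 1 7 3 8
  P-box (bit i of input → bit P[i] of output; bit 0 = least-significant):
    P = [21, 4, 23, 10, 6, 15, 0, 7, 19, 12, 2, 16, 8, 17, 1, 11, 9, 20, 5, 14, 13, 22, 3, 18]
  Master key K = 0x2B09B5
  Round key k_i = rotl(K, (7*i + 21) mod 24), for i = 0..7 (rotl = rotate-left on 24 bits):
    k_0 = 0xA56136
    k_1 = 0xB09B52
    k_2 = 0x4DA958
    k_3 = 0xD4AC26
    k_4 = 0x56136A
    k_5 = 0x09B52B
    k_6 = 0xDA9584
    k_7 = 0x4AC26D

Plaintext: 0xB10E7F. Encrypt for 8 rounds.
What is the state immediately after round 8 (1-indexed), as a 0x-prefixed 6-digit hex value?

0xF87701

s_0 = plaintext = 0xB10E7F
s_1 = Round(s_0, k_0) = 0xEB3EF7
s_2 = Round(s_1, k_1) = 0x48EED0
s_3 = Round(s_2, k_2) = 0x373C01
s_4 = Round(s_3, k_3) = 0xFC4BCC
s_5 = Round(s_4, k_4) = 0x710128
s_6 = Round(s_5, k_5) = 0x06DE33
s_7 = Round(s_6, k_6) = 0x34E4E7
s_8 = Round(s_7, k_7) = 0xF87701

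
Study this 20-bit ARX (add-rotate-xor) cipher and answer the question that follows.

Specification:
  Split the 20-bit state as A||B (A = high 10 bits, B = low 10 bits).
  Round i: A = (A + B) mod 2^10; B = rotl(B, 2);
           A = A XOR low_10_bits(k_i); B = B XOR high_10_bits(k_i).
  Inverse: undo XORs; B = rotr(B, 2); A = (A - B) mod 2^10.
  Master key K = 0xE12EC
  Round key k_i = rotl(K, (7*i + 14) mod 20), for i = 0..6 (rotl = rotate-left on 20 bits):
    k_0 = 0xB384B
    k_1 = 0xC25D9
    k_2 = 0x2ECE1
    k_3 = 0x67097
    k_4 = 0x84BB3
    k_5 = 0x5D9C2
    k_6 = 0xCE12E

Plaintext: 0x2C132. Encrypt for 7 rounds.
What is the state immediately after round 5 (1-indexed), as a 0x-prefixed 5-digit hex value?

0xDB620

s_0 = plaintext = 0x2C132
s_1 = Round(s_0, k_0) = 0x6A607
s_2 = Round(s_1, k_1) = 0x9A717
s_3 = Round(s_2, k_2) = 0x584E4
s_4 = Round(s_3, k_3) = 0xB4A0C
s_5 = Round(s_4, k_4) = 0xDB620
s_6 = Round(s_5, k_5) = 0x13DF4
s_7 = Round(s_6, k_6) = 0xDB4E9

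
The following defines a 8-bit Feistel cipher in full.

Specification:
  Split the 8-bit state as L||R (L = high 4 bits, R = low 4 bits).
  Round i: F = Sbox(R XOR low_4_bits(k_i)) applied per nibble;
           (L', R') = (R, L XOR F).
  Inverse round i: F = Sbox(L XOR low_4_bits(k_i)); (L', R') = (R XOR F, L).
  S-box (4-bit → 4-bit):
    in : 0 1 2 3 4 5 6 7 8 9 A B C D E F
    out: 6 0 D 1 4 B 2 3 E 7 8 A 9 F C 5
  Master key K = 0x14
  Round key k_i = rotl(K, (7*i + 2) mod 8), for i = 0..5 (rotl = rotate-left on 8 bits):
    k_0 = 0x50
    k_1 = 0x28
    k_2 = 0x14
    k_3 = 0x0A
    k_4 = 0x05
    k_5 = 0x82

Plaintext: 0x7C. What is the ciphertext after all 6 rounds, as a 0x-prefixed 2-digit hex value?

0xB0

s_0 = plaintext = 0x7C
s_1 = Round(s_0, k_0) = 0xCE
s_2 = Round(s_1, k_1) = 0xEE
s_3 = Round(s_2, k_2) = 0xE6
s_4 = Round(s_3, k_3) = 0x67
s_5 = Round(s_4, k_4) = 0x7B
s_6 = Round(s_5, k_5) = 0xB0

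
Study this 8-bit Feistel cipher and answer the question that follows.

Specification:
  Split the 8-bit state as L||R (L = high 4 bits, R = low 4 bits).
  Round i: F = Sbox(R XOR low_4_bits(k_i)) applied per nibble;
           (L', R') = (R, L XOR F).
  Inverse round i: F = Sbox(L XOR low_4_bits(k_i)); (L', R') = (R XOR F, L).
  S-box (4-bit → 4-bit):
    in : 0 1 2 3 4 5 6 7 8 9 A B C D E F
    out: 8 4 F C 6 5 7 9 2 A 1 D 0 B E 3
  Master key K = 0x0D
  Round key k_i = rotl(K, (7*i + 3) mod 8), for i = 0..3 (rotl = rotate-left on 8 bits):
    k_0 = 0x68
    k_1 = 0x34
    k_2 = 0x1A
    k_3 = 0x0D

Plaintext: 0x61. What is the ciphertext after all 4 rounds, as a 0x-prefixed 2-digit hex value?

0x6E

s_0 = plaintext = 0x61
s_1 = Round(s_0, k_0) = 0x1C
s_2 = Round(s_1, k_1) = 0xC3
s_3 = Round(s_2, k_2) = 0x36
s_4 = Round(s_3, k_3) = 0x6E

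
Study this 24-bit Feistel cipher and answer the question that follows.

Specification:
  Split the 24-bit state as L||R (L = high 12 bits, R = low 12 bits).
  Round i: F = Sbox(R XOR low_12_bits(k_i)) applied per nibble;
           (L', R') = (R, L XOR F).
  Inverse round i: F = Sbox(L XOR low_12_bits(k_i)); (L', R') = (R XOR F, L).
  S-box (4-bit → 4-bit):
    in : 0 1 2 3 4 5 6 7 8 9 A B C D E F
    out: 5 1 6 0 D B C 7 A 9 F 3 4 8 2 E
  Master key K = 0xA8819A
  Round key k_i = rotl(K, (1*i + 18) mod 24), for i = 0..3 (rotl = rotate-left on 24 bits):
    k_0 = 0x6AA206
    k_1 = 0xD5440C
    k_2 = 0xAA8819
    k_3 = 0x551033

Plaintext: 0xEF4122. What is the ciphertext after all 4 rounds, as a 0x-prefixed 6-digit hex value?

s_0 = plaintext = 0xEF4122
s_1 = Round(s_0, k_0) = 0x122E99
s_2 = Round(s_1, k_1) = 0xE99EB9
s_3 = Round(s_2, k_2) = 0xEB926C
s_4 = Round(s_3, k_3) = 0x26C807

0x26C807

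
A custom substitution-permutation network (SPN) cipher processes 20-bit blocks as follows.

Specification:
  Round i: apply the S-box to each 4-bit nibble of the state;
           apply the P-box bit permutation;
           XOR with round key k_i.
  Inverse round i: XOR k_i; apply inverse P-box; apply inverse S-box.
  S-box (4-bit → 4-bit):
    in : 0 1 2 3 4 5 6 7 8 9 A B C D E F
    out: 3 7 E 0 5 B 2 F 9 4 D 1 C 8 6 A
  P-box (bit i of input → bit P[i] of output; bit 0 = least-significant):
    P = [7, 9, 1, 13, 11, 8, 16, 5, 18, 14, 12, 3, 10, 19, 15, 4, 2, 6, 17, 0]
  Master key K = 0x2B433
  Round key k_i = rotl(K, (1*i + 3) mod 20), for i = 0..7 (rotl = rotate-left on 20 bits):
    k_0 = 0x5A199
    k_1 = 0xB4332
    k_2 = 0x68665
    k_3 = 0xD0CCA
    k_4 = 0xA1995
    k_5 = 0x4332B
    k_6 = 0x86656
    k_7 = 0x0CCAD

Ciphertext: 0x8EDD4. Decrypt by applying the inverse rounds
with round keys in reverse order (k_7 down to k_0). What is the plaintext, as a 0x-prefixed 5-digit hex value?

s_0 = ciphertext = 0x8EDD4
s_1 = InvRound(s_0, k_7) = 0xFFDFD
s_2 = InvRound(s_1, k_6) = 0xC9A71
s_3 = InvRound(s_2, k_5) = 0x62D0C
s_4 = InvRound(s_3, k_4) = 0xD5A38
s_5 = InvRound(s_4, k_3) = 0x68ED1
s_6 = InvRound(s_5, k_2) = 0xBD38B
s_7 = InvRound(s_6, k_1) = 0xDCCDB
s_8 = InvRound(s_7, k_0) = 0x6060C

0x6060C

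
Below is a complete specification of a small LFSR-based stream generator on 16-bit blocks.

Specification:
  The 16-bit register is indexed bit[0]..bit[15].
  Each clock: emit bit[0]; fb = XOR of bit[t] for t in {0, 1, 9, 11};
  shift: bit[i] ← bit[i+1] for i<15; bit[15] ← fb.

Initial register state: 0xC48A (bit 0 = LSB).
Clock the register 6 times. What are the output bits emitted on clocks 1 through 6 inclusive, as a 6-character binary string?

reg_0 = 0xC48A
clock 1: out=0, reg = 0xE245
clock 2: out=1, reg = 0x7122
clock 3: out=0, reg = 0xB891
clock 4: out=1, reg = 0x5C48
clock 5: out=0, reg = 0xAE24
clock 6: out=0, reg = 0x5712

010100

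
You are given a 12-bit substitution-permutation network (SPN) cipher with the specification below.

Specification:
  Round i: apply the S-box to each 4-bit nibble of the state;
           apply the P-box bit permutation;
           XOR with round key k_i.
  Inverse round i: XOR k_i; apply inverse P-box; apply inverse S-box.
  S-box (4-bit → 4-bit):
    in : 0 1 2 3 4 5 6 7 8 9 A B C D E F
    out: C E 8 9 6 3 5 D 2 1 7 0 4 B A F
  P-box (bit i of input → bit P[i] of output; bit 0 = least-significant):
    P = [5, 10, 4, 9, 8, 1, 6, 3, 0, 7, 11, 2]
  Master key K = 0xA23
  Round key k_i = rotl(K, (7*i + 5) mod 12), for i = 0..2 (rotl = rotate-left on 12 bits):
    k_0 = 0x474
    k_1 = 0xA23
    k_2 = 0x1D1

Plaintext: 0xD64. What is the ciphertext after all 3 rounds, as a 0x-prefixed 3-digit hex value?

s_0 = plaintext = 0xD64
s_1 = Round(s_0, k_0) = 0x1A1
s_2 = Round(s_1, k_1) = 0x5F5
s_3 = Round(s_2, k_2) = 0x43A

0x43A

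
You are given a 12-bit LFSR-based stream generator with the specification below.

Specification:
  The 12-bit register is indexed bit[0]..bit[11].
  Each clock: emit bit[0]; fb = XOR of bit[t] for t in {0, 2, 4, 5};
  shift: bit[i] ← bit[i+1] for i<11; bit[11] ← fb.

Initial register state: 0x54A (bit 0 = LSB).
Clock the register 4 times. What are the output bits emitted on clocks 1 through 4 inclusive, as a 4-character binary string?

0101

reg_0 = 0x54A
clock 1: out=0, reg = 0x2A5
clock 2: out=1, reg = 0x952
clock 3: out=0, reg = 0xCA9
clock 4: out=1, reg = 0x654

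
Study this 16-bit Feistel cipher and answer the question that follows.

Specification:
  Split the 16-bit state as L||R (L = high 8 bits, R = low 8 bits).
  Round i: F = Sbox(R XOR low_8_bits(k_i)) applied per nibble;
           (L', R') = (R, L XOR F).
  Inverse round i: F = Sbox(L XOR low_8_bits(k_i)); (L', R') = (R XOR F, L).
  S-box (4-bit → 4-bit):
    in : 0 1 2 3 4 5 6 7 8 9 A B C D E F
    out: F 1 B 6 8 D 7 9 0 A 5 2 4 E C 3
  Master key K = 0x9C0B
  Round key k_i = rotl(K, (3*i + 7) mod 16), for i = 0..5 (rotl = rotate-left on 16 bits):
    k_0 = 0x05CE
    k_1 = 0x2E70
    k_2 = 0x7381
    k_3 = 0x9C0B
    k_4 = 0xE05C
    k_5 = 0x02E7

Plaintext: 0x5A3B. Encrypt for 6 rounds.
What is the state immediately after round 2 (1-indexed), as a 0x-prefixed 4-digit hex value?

s_0 = plaintext = 0x5A3B
s_1 = Round(s_0, k_0) = 0x3B67
s_2 = Round(s_1, k_1) = 0x6722
s_3 = Round(s_2, k_2) = 0x2231
s_4 = Round(s_3, k_3) = 0x3147
s_5 = Round(s_4, k_4) = 0x4723
s_6 = Round(s_5, k_5) = 0x230F

0x6722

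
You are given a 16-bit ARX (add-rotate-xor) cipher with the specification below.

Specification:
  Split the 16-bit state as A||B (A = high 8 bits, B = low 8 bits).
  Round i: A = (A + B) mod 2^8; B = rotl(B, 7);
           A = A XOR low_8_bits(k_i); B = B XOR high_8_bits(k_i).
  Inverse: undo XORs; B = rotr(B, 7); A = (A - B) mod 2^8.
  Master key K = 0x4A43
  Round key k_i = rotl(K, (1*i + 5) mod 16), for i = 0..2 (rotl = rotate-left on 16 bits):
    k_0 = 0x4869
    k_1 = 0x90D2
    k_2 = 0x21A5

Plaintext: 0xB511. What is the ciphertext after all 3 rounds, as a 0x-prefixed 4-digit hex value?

s_0 = plaintext = 0xB511
s_1 = Round(s_0, k_0) = 0xAFC0
s_2 = Round(s_1, k_1) = 0xBDF0
s_3 = Round(s_2, k_2) = 0x0859

0x0859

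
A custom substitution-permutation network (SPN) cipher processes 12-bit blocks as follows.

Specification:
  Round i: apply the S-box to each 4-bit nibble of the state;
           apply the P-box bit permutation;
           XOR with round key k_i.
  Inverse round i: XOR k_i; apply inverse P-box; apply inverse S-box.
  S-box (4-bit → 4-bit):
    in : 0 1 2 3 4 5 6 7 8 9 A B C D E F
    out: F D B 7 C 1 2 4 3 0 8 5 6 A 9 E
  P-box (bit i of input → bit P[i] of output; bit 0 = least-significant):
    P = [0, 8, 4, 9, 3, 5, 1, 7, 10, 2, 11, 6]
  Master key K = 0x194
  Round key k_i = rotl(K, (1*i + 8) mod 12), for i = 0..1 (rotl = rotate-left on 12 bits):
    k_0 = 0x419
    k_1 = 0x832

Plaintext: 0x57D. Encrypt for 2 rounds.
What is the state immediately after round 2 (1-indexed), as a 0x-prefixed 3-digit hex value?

s_0 = plaintext = 0x57D
s_1 = Round(s_0, k_0) = 0x31B
s_2 = Round(s_1, k_1) = 0x4AD

0x4AD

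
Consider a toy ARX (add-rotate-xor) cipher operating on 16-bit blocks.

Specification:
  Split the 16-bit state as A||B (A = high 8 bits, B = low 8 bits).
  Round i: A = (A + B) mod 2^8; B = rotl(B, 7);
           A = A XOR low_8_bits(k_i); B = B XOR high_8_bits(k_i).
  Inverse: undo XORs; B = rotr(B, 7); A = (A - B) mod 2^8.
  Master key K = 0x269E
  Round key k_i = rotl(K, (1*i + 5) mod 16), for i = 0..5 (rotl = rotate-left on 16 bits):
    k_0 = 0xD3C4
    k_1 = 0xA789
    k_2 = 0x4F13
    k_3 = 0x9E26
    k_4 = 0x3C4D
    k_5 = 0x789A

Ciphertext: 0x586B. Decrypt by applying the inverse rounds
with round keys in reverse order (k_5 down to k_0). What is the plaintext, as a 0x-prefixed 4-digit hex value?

s_0 = ciphertext = 0x586B
s_1 = InvRound(s_0, k_5) = 0x9C26
s_2 = InvRound(s_1, k_4) = 0x9D34
s_3 = InvRound(s_2, k_3) = 0x6655
s_4 = InvRound(s_3, k_2) = 0x4134
s_5 = InvRound(s_4, k_1) = 0xA127
s_6 = InvRound(s_5, k_0) = 0x7CE9

0x7CE9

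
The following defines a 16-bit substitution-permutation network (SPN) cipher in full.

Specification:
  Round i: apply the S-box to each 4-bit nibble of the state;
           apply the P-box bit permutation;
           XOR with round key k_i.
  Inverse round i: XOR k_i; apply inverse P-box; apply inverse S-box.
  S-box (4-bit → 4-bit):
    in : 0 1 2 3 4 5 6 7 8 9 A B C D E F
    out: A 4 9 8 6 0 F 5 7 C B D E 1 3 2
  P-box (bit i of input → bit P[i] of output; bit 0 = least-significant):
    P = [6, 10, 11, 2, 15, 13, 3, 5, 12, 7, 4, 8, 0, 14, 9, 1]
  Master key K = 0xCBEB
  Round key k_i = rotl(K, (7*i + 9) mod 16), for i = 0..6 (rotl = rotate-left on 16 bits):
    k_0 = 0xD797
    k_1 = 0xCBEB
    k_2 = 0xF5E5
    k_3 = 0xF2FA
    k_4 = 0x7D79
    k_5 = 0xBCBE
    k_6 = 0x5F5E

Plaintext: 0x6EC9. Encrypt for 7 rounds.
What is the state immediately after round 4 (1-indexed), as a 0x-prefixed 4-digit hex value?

0x25C2

s_0 = plaintext = 0x6EC9
s_1 = Round(s_0, k_0) = 0xAD38
s_2 = Round(s_1, k_1) = 0x9788
s_3 = Round(s_2, k_2) = 0x4BBF
s_4 = Round(s_3, k_3) = 0x25C2
s_5 = Round(s_4, k_4) = 0x5D16
s_6 = Round(s_5, k_5) = 0xA0F2
s_7 = Round(s_6, k_6) = 0x3E99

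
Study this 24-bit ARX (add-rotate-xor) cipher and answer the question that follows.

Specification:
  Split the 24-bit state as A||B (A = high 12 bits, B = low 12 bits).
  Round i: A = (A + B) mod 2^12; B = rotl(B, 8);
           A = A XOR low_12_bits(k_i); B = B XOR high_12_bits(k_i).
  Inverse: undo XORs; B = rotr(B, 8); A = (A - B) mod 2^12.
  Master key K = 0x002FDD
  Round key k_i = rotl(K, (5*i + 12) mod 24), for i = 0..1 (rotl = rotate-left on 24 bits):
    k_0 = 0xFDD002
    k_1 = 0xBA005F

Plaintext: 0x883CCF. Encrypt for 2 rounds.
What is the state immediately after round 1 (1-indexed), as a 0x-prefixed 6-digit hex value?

0x550011

s_0 = plaintext = 0x883CCF
s_1 = Round(s_0, k_0) = 0x550011
s_2 = Round(s_1, k_1) = 0x53EAA1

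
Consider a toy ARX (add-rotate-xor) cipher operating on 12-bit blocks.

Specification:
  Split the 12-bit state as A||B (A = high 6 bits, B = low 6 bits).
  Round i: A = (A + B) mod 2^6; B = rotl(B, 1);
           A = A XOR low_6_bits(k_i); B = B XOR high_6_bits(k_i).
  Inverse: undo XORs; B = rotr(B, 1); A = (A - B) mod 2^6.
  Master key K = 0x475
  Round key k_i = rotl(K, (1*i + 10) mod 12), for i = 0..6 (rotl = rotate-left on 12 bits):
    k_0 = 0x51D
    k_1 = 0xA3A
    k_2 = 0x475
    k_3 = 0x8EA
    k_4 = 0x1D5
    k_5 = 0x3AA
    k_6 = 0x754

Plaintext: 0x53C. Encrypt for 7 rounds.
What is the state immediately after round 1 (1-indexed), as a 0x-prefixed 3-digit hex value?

s_0 = plaintext = 0x53C
s_1 = Round(s_0, k_0) = 0x36D
s_2 = Round(s_1, k_1) = 0x033
s_3 = Round(s_2, k_2) = 0x1B6
s_4 = Round(s_3, k_3) = 0x58E
s_5 = Round(s_4, k_4) = 0xC5B
s_6 = Round(s_5, k_5) = 0x9B8
s_7 = Round(s_6, k_6) = 0x2AC

0x36D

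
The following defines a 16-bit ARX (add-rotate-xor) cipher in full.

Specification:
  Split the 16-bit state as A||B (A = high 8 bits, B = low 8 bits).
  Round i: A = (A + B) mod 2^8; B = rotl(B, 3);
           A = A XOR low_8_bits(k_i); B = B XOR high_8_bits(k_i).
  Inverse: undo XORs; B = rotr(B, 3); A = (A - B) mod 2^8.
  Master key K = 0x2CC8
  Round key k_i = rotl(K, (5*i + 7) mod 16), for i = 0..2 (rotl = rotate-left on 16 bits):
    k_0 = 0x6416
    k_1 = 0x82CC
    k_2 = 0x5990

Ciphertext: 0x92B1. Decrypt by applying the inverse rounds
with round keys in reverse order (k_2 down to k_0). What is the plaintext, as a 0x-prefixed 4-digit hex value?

0x2EF2

s_0 = ciphertext = 0x92B1
s_1 = InvRound(s_0, k_2) = 0xE51D
s_2 = InvRound(s_1, k_1) = 0x36F3
s_3 = InvRound(s_2, k_0) = 0x2EF2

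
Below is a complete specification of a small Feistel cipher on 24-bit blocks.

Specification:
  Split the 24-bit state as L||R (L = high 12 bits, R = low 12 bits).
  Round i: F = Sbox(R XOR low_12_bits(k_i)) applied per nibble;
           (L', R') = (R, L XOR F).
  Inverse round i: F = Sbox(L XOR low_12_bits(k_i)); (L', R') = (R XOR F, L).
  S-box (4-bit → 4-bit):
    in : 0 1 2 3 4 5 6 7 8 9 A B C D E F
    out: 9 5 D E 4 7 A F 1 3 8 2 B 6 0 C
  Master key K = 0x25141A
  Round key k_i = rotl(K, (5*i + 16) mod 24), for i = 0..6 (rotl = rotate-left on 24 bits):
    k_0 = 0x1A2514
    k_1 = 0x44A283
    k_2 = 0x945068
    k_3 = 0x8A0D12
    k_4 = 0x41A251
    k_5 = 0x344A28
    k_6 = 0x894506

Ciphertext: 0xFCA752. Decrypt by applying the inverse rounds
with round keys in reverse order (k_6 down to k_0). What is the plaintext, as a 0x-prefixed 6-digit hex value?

0xE52B3B

s_0 = ciphertext = 0xFCA752
s_1 = InvRound(s_0, k_6) = 0xFE9FCA
s_2 = InvRound(s_1, k_5) = 0x87FFE9
s_3 = InvRound(s_2, k_4) = 0x73987F
s_4 = InvRound(s_3, k_3) = 0x0AD739
s_5 = InvRound(s_4, k_2) = 0xE8E0AD
s_6 = InvRound(s_5, k_1) = 0xB3BE8E
s_7 = InvRound(s_6, k_0) = 0xE52B3B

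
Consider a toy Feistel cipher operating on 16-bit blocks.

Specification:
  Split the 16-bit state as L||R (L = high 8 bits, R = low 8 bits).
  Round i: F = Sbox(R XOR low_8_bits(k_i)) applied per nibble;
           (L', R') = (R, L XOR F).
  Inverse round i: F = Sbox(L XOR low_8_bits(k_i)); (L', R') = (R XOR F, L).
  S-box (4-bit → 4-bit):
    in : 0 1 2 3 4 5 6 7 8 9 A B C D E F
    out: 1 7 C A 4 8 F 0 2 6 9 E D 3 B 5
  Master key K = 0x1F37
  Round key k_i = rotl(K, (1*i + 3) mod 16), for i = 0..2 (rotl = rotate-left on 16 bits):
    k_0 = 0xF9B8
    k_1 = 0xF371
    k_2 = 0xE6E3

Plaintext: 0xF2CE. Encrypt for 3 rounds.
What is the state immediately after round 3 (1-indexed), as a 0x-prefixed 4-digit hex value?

0xE3EC

s_0 = plaintext = 0xF2CE
s_1 = Round(s_0, k_0) = 0xCEFD
s_2 = Round(s_1, k_1) = 0xFDE3
s_3 = Round(s_2, k_2) = 0xE3EC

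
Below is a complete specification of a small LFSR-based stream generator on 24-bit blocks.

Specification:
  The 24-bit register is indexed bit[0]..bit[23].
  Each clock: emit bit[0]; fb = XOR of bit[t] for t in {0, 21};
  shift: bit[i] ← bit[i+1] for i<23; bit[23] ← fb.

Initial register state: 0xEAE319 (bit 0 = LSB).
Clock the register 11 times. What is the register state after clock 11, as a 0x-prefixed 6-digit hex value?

0x0DDD5C

reg_0 = 0xEAE319
clock 1: out=1, reg = 0x75718C
clock 2: out=0, reg = 0xBAB8C6
clock 3: out=0, reg = 0xDD5C63
clock 4: out=1, reg = 0xEEAE31
clock 5: out=1, reg = 0x775718
clock 6: out=0, reg = 0xBBAB8C
clock 7: out=0, reg = 0xDDD5C6
clock 8: out=0, reg = 0x6EEAE3
clock 9: out=1, reg = 0x377571
clock 10: out=1, reg = 0x1BBAB8
clock 11: out=0, reg = 0x0DDD5C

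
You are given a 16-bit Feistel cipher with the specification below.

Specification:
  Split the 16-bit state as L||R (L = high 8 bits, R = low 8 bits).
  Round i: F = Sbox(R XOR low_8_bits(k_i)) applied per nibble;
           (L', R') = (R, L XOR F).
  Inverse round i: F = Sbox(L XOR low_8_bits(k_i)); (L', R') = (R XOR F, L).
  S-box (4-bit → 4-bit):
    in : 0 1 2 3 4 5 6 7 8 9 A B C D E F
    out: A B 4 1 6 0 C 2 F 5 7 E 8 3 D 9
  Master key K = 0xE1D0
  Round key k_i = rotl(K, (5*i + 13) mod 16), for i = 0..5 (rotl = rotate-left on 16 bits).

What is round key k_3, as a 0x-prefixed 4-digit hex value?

K = 0xE1D0
k_0 = rotl(K, (5*0+13) mod 16) = rotl(K, 13) = 0x1C3A
k_1 = rotl(K, (5*1+13) mod 16) = rotl(K, 2) = 0x8743
k_2 = rotl(K, (5*2+13) mod 16) = rotl(K, 7) = 0xE870
k_3 = rotl(K, (5*3+13) mod 16) = rotl(K, 12) = 0x0E1D

0x0E1D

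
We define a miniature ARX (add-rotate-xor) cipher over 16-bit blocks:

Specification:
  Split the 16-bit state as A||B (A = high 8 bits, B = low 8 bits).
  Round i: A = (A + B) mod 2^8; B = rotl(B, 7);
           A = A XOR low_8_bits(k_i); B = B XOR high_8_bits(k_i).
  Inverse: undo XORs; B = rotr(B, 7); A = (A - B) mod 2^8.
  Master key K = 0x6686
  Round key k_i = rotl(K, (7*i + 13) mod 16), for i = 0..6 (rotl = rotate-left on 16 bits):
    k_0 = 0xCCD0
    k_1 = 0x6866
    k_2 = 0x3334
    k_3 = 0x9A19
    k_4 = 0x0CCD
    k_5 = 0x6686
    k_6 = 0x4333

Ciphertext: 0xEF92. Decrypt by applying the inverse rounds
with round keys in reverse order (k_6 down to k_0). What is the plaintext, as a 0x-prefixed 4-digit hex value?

s_0 = ciphertext = 0xEF92
s_1 = InvRound(s_0, k_6) = 0x39A3
s_2 = InvRound(s_1, k_5) = 0x348B
s_3 = InvRound(s_2, k_4) = 0xEA0F
s_4 = InvRound(s_3, k_3) = 0xC82B
s_5 = InvRound(s_4, k_2) = 0xCC30
s_6 = InvRound(s_5, k_1) = 0xFAB0
s_7 = InvRound(s_6, k_0) = 0x32F8

0x32F8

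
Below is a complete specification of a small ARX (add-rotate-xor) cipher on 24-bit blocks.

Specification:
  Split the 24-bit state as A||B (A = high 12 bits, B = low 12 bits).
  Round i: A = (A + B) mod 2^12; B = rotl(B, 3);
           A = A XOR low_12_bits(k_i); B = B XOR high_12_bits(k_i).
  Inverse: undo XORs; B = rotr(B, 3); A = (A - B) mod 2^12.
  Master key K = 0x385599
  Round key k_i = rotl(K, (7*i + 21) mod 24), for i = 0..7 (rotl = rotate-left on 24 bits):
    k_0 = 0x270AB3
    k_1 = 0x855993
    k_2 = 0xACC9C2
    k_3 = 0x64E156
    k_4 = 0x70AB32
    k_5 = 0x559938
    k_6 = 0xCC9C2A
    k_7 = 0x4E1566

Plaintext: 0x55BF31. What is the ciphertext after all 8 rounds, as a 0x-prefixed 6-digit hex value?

s_0 = plaintext = 0x55BF31
s_1 = Round(s_0, k_0) = 0xE3FBFF
s_2 = Round(s_1, k_1) = 0x3AD7A8
s_3 = Round(s_2, k_2) = 0x29778F
s_4 = Round(s_3, k_3) = 0xB70A35
s_5 = Round(s_4, k_4) = 0xE976A7
s_6 = Round(s_5, k_5) = 0xC06062
s_7 = Round(s_6, k_6) = 0x042FD9
s_8 = Round(s_7, k_7) = 0x57DA2E

0x57DA2E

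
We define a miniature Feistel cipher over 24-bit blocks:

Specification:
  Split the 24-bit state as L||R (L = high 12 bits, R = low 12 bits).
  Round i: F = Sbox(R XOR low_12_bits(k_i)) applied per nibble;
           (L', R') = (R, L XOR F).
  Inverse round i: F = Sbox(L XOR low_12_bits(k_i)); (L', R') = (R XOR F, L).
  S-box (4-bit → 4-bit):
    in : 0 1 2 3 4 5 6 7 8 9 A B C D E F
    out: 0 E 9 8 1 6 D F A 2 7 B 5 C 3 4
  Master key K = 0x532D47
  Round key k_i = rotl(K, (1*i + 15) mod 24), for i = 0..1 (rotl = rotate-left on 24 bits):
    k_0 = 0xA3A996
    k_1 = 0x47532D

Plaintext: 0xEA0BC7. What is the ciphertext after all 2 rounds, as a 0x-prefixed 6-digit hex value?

s_0 = plaintext = 0xEA0BC7
s_1 = Round(s_0, k_0) = 0xBC77CE
s_2 = Round(s_1, k_1) = 0x7CEAFF

0x7CEAFF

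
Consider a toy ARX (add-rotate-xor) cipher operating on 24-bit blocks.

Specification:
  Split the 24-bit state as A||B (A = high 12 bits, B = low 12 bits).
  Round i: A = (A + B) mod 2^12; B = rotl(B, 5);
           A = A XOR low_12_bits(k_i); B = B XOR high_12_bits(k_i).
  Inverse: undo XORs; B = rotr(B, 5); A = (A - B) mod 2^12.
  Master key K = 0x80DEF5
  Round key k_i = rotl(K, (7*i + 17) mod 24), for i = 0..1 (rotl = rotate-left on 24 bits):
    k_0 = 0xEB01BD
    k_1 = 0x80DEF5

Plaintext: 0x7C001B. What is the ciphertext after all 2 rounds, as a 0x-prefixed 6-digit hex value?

s_0 = plaintext = 0x7C001B
s_1 = Round(s_0, k_0) = 0x666DD0
s_2 = Round(s_1, k_1) = 0xAC3216

0xAC3216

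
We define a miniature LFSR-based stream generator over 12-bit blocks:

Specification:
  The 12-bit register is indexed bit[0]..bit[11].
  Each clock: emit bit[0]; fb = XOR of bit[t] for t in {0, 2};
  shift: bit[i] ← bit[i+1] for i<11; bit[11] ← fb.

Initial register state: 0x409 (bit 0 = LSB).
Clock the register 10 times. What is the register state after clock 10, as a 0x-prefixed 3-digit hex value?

0x42D

reg_0 = 0x409
clock 1: out=1, reg = 0xA04
clock 2: out=0, reg = 0xD02
clock 3: out=0, reg = 0x681
clock 4: out=1, reg = 0xB40
clock 5: out=0, reg = 0x5A0
clock 6: out=0, reg = 0x2D0
clock 7: out=0, reg = 0x168
clock 8: out=0, reg = 0x0B4
clock 9: out=0, reg = 0x85A
clock 10: out=0, reg = 0x42D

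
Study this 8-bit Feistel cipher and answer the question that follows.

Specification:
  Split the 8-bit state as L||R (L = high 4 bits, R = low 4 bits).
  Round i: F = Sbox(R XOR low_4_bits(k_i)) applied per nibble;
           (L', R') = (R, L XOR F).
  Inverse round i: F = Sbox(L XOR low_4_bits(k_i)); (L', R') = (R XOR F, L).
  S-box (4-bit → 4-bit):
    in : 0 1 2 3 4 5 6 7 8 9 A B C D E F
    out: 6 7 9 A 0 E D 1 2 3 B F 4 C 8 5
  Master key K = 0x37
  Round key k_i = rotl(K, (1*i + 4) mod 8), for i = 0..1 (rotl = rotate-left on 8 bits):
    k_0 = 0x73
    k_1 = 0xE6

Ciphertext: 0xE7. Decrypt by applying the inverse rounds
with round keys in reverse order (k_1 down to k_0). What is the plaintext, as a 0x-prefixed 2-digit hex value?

s_0 = ciphertext = 0xE7
s_1 = InvRound(s_0, k_1) = 0x5E
s_2 = InvRound(s_1, k_0) = 0x35

0x35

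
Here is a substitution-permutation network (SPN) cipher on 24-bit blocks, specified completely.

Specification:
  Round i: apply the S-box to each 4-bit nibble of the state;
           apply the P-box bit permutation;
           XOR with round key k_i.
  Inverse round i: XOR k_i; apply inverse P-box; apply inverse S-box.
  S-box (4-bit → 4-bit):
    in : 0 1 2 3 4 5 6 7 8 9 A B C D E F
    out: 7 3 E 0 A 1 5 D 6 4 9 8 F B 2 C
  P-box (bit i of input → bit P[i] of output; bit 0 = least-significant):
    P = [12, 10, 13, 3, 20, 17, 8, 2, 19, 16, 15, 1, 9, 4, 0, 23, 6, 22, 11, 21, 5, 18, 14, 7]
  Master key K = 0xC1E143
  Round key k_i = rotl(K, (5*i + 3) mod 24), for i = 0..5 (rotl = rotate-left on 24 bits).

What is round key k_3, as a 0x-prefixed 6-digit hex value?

0x0F0785

K = 0xC1E143
k_0 = rotl(K, (5*0+3) mod 24) = rotl(K, 3) = 0x0F0A1E
k_1 = rotl(K, (5*1+3) mod 24) = rotl(K, 8) = 0xE143C1
k_2 = rotl(K, (5*2+3) mod 24) = rotl(K, 13) = 0x28783C
k_3 = rotl(K, (5*3+3) mod 24) = rotl(K, 18) = 0x0F0785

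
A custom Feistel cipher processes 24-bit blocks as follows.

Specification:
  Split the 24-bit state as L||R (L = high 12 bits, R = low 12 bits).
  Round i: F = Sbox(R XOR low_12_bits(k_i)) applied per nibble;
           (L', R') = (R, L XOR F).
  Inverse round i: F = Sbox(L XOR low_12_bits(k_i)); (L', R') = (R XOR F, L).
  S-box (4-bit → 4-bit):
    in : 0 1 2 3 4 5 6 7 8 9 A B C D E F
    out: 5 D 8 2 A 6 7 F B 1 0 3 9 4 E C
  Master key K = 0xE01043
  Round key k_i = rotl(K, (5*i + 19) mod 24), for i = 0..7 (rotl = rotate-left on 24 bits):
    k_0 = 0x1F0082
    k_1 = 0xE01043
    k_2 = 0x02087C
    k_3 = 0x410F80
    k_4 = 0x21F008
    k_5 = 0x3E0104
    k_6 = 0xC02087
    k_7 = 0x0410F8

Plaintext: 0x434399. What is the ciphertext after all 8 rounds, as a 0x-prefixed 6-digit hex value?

s_0 = plaintext = 0x434399
s_1 = Round(s_0, k_0) = 0x3996E7
s_2 = Round(s_1, k_1) = 0x6E7493
s_3 = Round(s_2, k_2) = 0x493F0B
s_4 = Round(s_3, k_3) = 0xF0B120
s_5 = Round(s_4, k_4) = 0x120280
s_6 = Round(s_5, k_5) = 0x28039A
s_7 = Round(s_6, k_6) = 0x39A054
s_8 = Round(s_7, k_7) = 0x054693

0x054693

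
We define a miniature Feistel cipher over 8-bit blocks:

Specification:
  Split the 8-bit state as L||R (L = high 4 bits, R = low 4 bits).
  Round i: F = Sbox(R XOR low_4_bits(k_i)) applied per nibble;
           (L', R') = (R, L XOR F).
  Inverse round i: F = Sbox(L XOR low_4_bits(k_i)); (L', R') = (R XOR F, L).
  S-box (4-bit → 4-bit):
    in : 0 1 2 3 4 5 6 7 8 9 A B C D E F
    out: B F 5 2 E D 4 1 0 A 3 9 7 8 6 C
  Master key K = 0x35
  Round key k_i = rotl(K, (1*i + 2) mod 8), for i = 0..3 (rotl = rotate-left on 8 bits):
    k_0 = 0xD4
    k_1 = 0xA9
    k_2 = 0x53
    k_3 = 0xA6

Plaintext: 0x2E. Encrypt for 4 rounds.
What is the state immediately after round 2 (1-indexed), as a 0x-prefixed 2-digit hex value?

0x1E

s_0 = plaintext = 0x2E
s_1 = Round(s_0, k_0) = 0xE1
s_2 = Round(s_1, k_1) = 0x1E
s_3 = Round(s_2, k_2) = 0xE9
s_4 = Round(s_3, k_3) = 0x92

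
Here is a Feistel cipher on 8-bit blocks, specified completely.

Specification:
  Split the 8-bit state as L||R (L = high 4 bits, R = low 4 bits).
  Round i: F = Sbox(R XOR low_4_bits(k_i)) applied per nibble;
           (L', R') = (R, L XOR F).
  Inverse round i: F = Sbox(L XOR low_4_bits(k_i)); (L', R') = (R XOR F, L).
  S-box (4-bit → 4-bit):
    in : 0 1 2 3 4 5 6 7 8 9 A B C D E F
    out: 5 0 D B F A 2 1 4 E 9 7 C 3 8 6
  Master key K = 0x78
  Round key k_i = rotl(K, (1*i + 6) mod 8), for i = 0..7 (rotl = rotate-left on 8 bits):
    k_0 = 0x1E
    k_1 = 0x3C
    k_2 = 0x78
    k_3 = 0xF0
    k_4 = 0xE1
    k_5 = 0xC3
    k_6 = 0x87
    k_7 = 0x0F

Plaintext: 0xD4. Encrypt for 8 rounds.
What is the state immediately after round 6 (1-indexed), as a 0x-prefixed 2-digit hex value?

0xF9

s_0 = plaintext = 0xD4
s_1 = Round(s_0, k_0) = 0x44
s_2 = Round(s_1, k_1) = 0x40
s_3 = Round(s_2, k_2) = 0x00
s_4 = Round(s_3, k_3) = 0x05
s_5 = Round(s_4, k_4) = 0x5F
s_6 = Round(s_5, k_5) = 0xF9
s_7 = Round(s_6, k_6) = 0x97
s_8 = Round(s_7, k_7) = 0x7D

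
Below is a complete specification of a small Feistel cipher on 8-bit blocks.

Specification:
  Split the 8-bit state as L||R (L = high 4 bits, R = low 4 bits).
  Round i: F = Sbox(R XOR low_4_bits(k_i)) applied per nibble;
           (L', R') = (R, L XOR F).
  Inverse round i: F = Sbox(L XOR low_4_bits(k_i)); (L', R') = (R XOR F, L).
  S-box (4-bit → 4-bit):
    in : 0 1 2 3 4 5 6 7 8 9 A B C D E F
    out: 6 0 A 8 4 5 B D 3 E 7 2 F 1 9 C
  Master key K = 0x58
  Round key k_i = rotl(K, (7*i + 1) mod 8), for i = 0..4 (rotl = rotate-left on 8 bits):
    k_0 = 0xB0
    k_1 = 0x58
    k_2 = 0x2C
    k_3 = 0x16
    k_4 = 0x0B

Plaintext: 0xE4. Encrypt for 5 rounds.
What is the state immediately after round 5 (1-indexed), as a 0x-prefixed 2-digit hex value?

s_0 = plaintext = 0xE4
s_1 = Round(s_0, k_0) = 0x4A
s_2 = Round(s_1, k_1) = 0xAE
s_3 = Round(s_2, k_2) = 0xE0
s_4 = Round(s_3, k_3) = 0x05
s_5 = Round(s_4, k_4) = 0x59

0x59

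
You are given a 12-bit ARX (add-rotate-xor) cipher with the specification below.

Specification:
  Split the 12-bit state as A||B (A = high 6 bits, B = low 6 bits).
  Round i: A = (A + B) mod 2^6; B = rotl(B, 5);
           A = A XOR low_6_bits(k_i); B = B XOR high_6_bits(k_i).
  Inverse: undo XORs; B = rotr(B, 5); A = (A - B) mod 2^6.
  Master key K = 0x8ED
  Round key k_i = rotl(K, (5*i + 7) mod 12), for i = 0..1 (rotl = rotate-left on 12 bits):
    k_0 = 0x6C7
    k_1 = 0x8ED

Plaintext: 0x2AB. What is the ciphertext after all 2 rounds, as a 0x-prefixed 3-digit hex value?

0x374

s_0 = plaintext = 0x2AB
s_1 = Round(s_0, k_0) = 0xCAE
s_2 = Round(s_1, k_1) = 0x374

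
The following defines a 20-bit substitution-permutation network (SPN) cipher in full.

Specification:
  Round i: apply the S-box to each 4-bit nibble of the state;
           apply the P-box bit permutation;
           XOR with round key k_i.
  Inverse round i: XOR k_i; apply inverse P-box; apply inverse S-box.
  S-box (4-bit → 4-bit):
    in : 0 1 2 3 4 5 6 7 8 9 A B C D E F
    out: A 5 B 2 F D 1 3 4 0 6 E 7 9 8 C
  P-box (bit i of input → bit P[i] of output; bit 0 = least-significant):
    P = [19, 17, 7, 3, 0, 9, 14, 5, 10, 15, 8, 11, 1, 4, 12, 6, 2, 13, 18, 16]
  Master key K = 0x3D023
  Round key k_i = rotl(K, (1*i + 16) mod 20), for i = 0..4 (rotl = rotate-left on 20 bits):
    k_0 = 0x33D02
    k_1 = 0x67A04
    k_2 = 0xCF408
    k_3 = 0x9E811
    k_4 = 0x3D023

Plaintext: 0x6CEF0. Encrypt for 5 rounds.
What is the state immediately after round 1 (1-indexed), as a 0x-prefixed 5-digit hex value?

0x1653C

s_0 = plaintext = 0x6CEF0
s_1 = Round(s_0, k_0) = 0x1653C
s_2 = Round(s_1, k_1) = 0x87582
s_3 = Round(s_2, k_2) = 0x2B912
s_4 = Round(s_3, k_3) = 0x2984C
s_5 = Round(s_4, k_4) = 0x8B386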